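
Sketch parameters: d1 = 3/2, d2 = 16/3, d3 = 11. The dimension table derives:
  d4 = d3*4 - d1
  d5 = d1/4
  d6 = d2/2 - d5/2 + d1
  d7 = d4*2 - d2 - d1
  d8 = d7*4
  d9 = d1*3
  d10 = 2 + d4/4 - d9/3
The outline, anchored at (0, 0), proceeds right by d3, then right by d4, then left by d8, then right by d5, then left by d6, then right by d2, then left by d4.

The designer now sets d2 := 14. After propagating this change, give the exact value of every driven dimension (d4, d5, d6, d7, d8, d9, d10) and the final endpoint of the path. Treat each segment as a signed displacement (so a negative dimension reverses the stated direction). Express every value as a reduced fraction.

d4 = 85/2
d5 = 3/8
d6 = 133/16
d7 = 139/2
d8 = 278
d9 = 9/2
d10 = 89/8
endpoint = (-4175/16, 0)

Apply edit: d2 := 14
  d4 = d3*4 - d1 = 85/2
  d5 = d1/4 = 3/8
  d6 = d2/2 - d5/2 + d1 = 133/16
  d7 = d4*2 - d2 - d1 = 139/2
  d8 = d7*4 = 278
  d9 = d1*3 = 9/2
  d10 = 2 + d4/4 - d9/3 = 89/8
Walk from origin (0, 0):
  seg 1: right by d3 = 11 → (11, 0)
  seg 2: right by d4 = 85/2 → (107/2, 0)
  seg 3: left by d8 = 278 → (-449/2, 0)
  seg 4: right by d5 = 3/8 → (-1793/8, 0)
  seg 5: left by d6 = 133/16 → (-3719/16, 0)
  seg 6: right by d2 = 14 → (-3495/16, 0)
  seg 7: left by d4 = 85/2 → (-4175/16, 0)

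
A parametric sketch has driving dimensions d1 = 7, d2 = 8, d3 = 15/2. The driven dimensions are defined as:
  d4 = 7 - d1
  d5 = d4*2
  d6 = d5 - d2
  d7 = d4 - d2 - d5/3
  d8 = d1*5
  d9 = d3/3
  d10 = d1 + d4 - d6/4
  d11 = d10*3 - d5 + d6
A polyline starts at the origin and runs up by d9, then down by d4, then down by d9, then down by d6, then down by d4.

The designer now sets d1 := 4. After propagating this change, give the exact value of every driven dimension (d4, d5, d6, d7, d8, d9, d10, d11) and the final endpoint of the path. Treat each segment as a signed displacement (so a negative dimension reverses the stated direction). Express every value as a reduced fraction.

d4 = 3
d5 = 6
d6 = -2
d7 = -7
d8 = 20
d9 = 5/2
d10 = 15/2
d11 = 29/2
endpoint = (0, -4)

Apply edit: d1 := 4
  d4 = 7 - d1 = 3
  d5 = d4*2 = 6
  d6 = d5 - d2 = -2
  d7 = d4 - d2 - d5/3 = -7
  d8 = d1*5 = 20
  d9 = d3/3 = 5/2
  d10 = d1 + d4 - d6/4 = 15/2
  d11 = d10*3 - d5 + d6 = 29/2
Walk from origin (0, 0):
  seg 1: up by d9 = 5/2 → (0, 5/2)
  seg 2: down by d4 = 3 → (0, -1/2)
  seg 3: down by d9 = 5/2 → (0, -3)
  seg 4: down by d6 = -2 → (0, -1)
  seg 5: down by d4 = 3 → (0, -4)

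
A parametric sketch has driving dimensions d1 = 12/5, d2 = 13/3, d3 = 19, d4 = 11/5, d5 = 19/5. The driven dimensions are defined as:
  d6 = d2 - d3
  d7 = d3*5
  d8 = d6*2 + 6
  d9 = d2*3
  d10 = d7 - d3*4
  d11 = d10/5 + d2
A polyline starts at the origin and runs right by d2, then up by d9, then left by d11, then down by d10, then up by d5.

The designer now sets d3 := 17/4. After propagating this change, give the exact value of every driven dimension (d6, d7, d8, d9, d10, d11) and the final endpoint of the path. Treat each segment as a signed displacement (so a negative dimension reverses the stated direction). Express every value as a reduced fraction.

d6 = 1/12
d7 = 85/4
d8 = 37/6
d9 = 13
d10 = 17/4
d11 = 311/60
endpoint = (-17/20, 251/20)

Apply edit: d3 := 17/4
  d6 = d2 - d3 = 1/12
  d7 = d3*5 = 85/4
  d8 = d6*2 + 6 = 37/6
  d9 = d2*3 = 13
  d10 = d7 - d3*4 = 17/4
  d11 = d10/5 + d2 = 311/60
Walk from origin (0, 0):
  seg 1: right by d2 = 13/3 → (13/3, 0)
  seg 2: up by d9 = 13 → (13/3, 13)
  seg 3: left by d11 = 311/60 → (-17/20, 13)
  seg 4: down by d10 = 17/4 → (-17/20, 35/4)
  seg 5: up by d5 = 19/5 → (-17/20, 251/20)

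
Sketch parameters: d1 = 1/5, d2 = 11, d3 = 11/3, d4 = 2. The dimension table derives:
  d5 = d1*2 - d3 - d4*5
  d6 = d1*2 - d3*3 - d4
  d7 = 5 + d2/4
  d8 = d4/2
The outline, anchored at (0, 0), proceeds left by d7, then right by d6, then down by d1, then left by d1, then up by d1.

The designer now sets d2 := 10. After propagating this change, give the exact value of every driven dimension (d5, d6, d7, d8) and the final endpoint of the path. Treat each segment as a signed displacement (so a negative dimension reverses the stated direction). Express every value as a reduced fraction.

Apply edit: d2 := 10
  d5 = d1*2 - d3 - d4*5 = -199/15
  d6 = d1*2 - d3*3 - d4 = -63/5
  d7 = 5 + d2/4 = 15/2
  d8 = d4/2 = 1
Walk from origin (0, 0):
  seg 1: left by d7 = 15/2 → (-15/2, 0)
  seg 2: right by d6 = -63/5 → (-201/10, 0)
  seg 3: down by d1 = 1/5 → (-201/10, -1/5)
  seg 4: left by d1 = 1/5 → (-203/10, -1/5)
  seg 5: up by d1 = 1/5 → (-203/10, 0)

d5 = -199/15
d6 = -63/5
d7 = 15/2
d8 = 1
endpoint = (-203/10, 0)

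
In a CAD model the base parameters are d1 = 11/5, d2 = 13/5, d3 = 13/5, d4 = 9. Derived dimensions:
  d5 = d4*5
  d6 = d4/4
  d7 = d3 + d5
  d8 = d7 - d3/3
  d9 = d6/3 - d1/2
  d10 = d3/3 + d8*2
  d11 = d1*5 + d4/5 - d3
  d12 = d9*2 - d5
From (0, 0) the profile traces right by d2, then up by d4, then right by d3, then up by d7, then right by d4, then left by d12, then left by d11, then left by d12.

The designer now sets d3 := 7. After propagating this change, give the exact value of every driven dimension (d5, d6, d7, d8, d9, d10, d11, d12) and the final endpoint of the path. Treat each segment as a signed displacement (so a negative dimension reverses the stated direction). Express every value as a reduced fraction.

d5 = 45
d6 = 9/4
d7 = 52
d8 = 149/3
d9 = -7/20
d10 = 305/3
d11 = 29/5
d12 = -457/10
endpoint = (521/5, 61)

Apply edit: d3 := 7
  d5 = d4*5 = 45
  d6 = d4/4 = 9/4
  d7 = d3 + d5 = 52
  d8 = d7 - d3/3 = 149/3
  d9 = d6/3 - d1/2 = -7/20
  d10 = d3/3 + d8*2 = 305/3
  d11 = d1*5 + d4/5 - d3 = 29/5
  d12 = d9*2 - d5 = -457/10
Walk from origin (0, 0):
  seg 1: right by d2 = 13/5 → (13/5, 0)
  seg 2: up by d4 = 9 → (13/5, 9)
  seg 3: right by d3 = 7 → (48/5, 9)
  seg 4: up by d7 = 52 → (48/5, 61)
  seg 5: right by d4 = 9 → (93/5, 61)
  seg 6: left by d12 = -457/10 → (643/10, 61)
  seg 7: left by d11 = 29/5 → (117/2, 61)
  seg 8: left by d12 = -457/10 → (521/5, 61)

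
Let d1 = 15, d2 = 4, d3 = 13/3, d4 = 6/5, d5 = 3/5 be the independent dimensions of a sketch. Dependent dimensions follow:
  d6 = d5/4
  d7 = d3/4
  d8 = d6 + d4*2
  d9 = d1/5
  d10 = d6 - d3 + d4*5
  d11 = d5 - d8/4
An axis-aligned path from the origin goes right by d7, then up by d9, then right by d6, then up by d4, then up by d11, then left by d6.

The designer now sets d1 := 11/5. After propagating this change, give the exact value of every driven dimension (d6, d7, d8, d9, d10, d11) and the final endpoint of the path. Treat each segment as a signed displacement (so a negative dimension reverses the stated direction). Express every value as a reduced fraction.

Apply edit: d1 := 11/5
  d6 = d5/4 = 3/20
  d7 = d3/4 = 13/12
  d8 = d6 + d4*2 = 51/20
  d9 = d1/5 = 11/25
  d10 = d6 - d3 + d4*5 = 109/60
  d11 = d5 - d8/4 = -3/80
Walk from origin (0, 0):
  seg 1: right by d7 = 13/12 → (13/12, 0)
  seg 2: up by d9 = 11/25 → (13/12, 11/25)
  seg 3: right by d6 = 3/20 → (37/30, 11/25)
  seg 4: up by d4 = 6/5 → (37/30, 41/25)
  seg 5: up by d11 = -3/80 → (37/30, 641/400)
  seg 6: left by d6 = 3/20 → (13/12, 641/400)

d6 = 3/20
d7 = 13/12
d8 = 51/20
d9 = 11/25
d10 = 109/60
d11 = -3/80
endpoint = (13/12, 641/400)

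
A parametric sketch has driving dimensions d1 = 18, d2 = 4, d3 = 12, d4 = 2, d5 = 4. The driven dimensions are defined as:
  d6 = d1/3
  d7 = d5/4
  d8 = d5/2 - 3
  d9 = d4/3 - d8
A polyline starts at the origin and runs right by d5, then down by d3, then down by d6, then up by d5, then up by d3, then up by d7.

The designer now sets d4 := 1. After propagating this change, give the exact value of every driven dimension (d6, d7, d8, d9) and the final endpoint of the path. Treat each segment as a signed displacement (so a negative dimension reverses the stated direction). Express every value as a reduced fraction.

d6 = 6
d7 = 1
d8 = -1
d9 = 4/3
endpoint = (4, -1)

Apply edit: d4 := 1
  d6 = d1/3 = 6
  d7 = d5/4 = 1
  d8 = d5/2 - 3 = -1
  d9 = d4/3 - d8 = 4/3
Walk from origin (0, 0):
  seg 1: right by d5 = 4 → (4, 0)
  seg 2: down by d3 = 12 → (4, -12)
  seg 3: down by d6 = 6 → (4, -18)
  seg 4: up by d5 = 4 → (4, -14)
  seg 5: up by d3 = 12 → (4, -2)
  seg 6: up by d7 = 1 → (4, -1)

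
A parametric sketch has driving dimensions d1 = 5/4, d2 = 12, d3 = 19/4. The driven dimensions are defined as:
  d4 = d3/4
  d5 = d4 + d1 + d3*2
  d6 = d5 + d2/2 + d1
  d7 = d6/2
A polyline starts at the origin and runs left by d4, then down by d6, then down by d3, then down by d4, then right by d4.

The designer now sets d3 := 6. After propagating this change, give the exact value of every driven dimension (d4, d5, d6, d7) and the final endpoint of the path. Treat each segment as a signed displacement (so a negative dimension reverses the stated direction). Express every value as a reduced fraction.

Apply edit: d3 := 6
  d4 = d3/4 = 3/2
  d5 = d4 + d1 + d3*2 = 59/4
  d6 = d5 + d2/2 + d1 = 22
  d7 = d6/2 = 11
Walk from origin (0, 0):
  seg 1: left by d4 = 3/2 → (-3/2, 0)
  seg 2: down by d6 = 22 → (-3/2, -22)
  seg 3: down by d3 = 6 → (-3/2, -28)
  seg 4: down by d4 = 3/2 → (-3/2, -59/2)
  seg 5: right by d4 = 3/2 → (0, -59/2)

d4 = 3/2
d5 = 59/4
d6 = 22
d7 = 11
endpoint = (0, -59/2)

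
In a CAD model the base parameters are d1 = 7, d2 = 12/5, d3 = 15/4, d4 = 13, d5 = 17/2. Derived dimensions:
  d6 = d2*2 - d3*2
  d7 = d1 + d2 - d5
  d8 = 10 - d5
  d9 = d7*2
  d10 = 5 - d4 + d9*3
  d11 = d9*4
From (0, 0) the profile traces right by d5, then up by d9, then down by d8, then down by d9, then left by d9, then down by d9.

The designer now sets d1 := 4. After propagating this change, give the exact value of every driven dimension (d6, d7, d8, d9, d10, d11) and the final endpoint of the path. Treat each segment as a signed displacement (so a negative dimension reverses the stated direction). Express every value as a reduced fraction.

Apply edit: d1 := 4
  d6 = d2*2 - d3*2 = -27/10
  d7 = d1 + d2 - d5 = -21/10
  d8 = 10 - d5 = 3/2
  d9 = d7*2 = -21/5
  d10 = 5 - d4 + d9*3 = -103/5
  d11 = d9*4 = -84/5
Walk from origin (0, 0):
  seg 1: right by d5 = 17/2 → (17/2, 0)
  seg 2: up by d9 = -21/5 → (17/2, -21/5)
  seg 3: down by d8 = 3/2 → (17/2, -57/10)
  seg 4: down by d9 = -21/5 → (17/2, -3/2)
  seg 5: left by d9 = -21/5 → (127/10, -3/2)
  seg 6: down by d9 = -21/5 → (127/10, 27/10)

d6 = -27/10
d7 = -21/10
d8 = 3/2
d9 = -21/5
d10 = -103/5
d11 = -84/5
endpoint = (127/10, 27/10)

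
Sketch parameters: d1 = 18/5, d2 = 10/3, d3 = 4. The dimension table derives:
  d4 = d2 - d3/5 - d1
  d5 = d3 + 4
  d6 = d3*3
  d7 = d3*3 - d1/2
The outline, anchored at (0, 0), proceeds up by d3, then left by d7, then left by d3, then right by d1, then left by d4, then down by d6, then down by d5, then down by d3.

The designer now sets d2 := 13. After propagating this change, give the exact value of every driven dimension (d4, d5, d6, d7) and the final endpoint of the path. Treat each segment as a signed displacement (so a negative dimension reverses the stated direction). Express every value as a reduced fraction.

Apply edit: d2 := 13
  d4 = d2 - d3/5 - d1 = 43/5
  d5 = d3 + 4 = 8
  d6 = d3*3 = 12
  d7 = d3*3 - d1/2 = 51/5
Walk from origin (0, 0):
  seg 1: up by d3 = 4 → (0, 4)
  seg 2: left by d7 = 51/5 → (-51/5, 4)
  seg 3: left by d3 = 4 → (-71/5, 4)
  seg 4: right by d1 = 18/5 → (-53/5, 4)
  seg 5: left by d4 = 43/5 → (-96/5, 4)
  seg 6: down by d6 = 12 → (-96/5, -8)
  seg 7: down by d5 = 8 → (-96/5, -16)
  seg 8: down by d3 = 4 → (-96/5, -20)

d4 = 43/5
d5 = 8
d6 = 12
d7 = 51/5
endpoint = (-96/5, -20)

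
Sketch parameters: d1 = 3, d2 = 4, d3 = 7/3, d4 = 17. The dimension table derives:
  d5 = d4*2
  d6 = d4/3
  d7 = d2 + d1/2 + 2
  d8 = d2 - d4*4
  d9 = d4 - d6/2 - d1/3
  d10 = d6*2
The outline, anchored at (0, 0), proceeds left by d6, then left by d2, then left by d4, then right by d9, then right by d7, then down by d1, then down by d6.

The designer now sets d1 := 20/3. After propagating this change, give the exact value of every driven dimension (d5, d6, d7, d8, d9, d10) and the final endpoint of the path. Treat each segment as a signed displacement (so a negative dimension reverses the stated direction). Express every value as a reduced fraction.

Apply edit: d1 := 20/3
  d5 = d4*2 = 34
  d6 = d4/3 = 17/3
  d7 = d2 + d1/2 + 2 = 28/3
  d8 = d2 - d4*4 = -64
  d9 = d4 - d6/2 - d1/3 = 215/18
  d10 = d6*2 = 34/3
Walk from origin (0, 0):
  seg 1: left by d6 = 17/3 → (-17/3, 0)
  seg 2: left by d2 = 4 → (-29/3, 0)
  seg 3: left by d4 = 17 → (-80/3, 0)
  seg 4: right by d9 = 215/18 → (-265/18, 0)
  seg 5: right by d7 = 28/3 → (-97/18, 0)
  seg 6: down by d1 = 20/3 → (-97/18, -20/3)
  seg 7: down by d6 = 17/3 → (-97/18, -37/3)

d5 = 34
d6 = 17/3
d7 = 28/3
d8 = -64
d9 = 215/18
d10 = 34/3
endpoint = (-97/18, -37/3)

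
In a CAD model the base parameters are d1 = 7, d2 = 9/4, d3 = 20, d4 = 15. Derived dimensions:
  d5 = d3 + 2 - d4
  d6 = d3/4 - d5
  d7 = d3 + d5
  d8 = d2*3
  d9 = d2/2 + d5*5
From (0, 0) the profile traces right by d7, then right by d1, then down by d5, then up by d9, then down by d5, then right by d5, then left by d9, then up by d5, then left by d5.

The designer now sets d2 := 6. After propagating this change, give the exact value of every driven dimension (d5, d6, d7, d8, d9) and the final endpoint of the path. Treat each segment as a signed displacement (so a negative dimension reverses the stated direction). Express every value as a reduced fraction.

Apply edit: d2 := 6
  d5 = d3 + 2 - d4 = 7
  d6 = d3/4 - d5 = -2
  d7 = d3 + d5 = 27
  d8 = d2*3 = 18
  d9 = d2/2 + d5*5 = 38
Walk from origin (0, 0):
  seg 1: right by d7 = 27 → (27, 0)
  seg 2: right by d1 = 7 → (34, 0)
  seg 3: down by d5 = 7 → (34, -7)
  seg 4: up by d9 = 38 → (34, 31)
  seg 5: down by d5 = 7 → (34, 24)
  seg 6: right by d5 = 7 → (41, 24)
  seg 7: left by d9 = 38 → (3, 24)
  seg 8: up by d5 = 7 → (3, 31)
  seg 9: left by d5 = 7 → (-4, 31)

d5 = 7
d6 = -2
d7 = 27
d8 = 18
d9 = 38
endpoint = (-4, 31)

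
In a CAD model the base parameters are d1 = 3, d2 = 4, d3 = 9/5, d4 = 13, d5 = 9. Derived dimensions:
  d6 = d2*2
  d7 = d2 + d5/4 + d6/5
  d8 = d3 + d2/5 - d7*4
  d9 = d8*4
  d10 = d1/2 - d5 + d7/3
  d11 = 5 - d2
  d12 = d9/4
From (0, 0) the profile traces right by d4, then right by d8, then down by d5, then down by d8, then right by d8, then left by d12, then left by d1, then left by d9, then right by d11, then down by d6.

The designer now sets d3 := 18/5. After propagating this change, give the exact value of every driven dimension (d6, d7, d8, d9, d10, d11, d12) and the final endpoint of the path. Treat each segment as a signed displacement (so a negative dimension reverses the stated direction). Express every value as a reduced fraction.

Apply edit: d3 := 18/5
  d6 = d2*2 = 8
  d7 = d2 + d5/4 + d6/5 = 157/20
  d8 = d3 + d2/5 - d7*4 = -27
  d9 = d8*4 = -108
  d10 = d1/2 - d5 + d7/3 = -293/60
  d11 = 5 - d2 = 1
  d12 = d9/4 = -27
Walk from origin (0, 0):
  seg 1: right by d4 = 13 → (13, 0)
  seg 2: right by d8 = -27 → (-14, 0)
  seg 3: down by d5 = 9 → (-14, -9)
  seg 4: down by d8 = -27 → (-14, 18)
  seg 5: right by d8 = -27 → (-41, 18)
  seg 6: left by d12 = -27 → (-14, 18)
  seg 7: left by d1 = 3 → (-17, 18)
  seg 8: left by d9 = -108 → (91, 18)
  seg 9: right by d11 = 1 → (92, 18)
  seg 10: down by d6 = 8 → (92, 10)

d6 = 8
d7 = 157/20
d8 = -27
d9 = -108
d10 = -293/60
d11 = 1
d12 = -27
endpoint = (92, 10)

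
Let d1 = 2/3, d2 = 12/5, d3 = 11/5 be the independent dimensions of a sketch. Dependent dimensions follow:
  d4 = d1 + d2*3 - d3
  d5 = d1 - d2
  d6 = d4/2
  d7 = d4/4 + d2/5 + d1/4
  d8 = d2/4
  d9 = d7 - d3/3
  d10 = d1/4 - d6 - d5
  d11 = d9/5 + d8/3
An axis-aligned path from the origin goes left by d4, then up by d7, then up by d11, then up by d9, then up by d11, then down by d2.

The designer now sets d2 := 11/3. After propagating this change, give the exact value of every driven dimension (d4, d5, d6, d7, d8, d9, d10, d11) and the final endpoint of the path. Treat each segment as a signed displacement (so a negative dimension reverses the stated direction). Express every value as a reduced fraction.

d4 = 142/15
d5 = -3
d6 = 71/15
d7 = 49/15
d8 = 11/12
d9 = 38/15
d10 = -47/30
d11 = 731/900
endpoint = (-142/15, 1691/450)

Apply edit: d2 := 11/3
  d4 = d1 + d2*3 - d3 = 142/15
  d5 = d1 - d2 = -3
  d6 = d4/2 = 71/15
  d7 = d4/4 + d2/5 + d1/4 = 49/15
  d8 = d2/4 = 11/12
  d9 = d7 - d3/3 = 38/15
  d10 = d1/4 - d6 - d5 = -47/30
  d11 = d9/5 + d8/3 = 731/900
Walk from origin (0, 0):
  seg 1: left by d4 = 142/15 → (-142/15, 0)
  seg 2: up by d7 = 49/15 → (-142/15, 49/15)
  seg 3: up by d11 = 731/900 → (-142/15, 3671/900)
  seg 4: up by d9 = 38/15 → (-142/15, 5951/900)
  seg 5: up by d11 = 731/900 → (-142/15, 3341/450)
  seg 6: down by d2 = 11/3 → (-142/15, 1691/450)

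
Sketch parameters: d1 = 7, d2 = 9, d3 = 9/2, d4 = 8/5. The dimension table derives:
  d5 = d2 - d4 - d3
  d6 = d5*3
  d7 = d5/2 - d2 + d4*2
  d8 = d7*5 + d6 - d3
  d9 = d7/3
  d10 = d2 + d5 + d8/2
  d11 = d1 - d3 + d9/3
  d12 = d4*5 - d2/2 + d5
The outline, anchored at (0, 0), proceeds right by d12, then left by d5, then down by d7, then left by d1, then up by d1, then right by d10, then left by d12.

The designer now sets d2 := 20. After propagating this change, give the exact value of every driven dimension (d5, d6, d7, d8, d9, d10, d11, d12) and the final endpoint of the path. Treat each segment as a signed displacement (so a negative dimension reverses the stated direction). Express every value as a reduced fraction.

Apply edit: d2 := 20
  d5 = d2 - d4 - d3 = 139/10
  d6 = d5*3 = 417/10
  d7 = d5/2 - d2 + d4*2 = -197/20
  d8 = d7*5 + d6 - d3 = -241/20
  d9 = d7/3 = -197/60
  d10 = d2 + d5 + d8/2 = 223/8
  d11 = d1 - d3 + d9/3 = 253/180
  d12 = d4*5 - d2/2 + d5 = 119/10
Walk from origin (0, 0):
  seg 1: right by d12 = 119/10 → (119/10, 0)
  seg 2: left by d5 = 139/10 → (-2, 0)
  seg 3: down by d7 = -197/20 → (-2, 197/20)
  seg 4: left by d1 = 7 → (-9, 197/20)
  seg 5: up by d1 = 7 → (-9, 337/20)
  seg 6: right by d10 = 223/8 → (151/8, 337/20)
  seg 7: left by d12 = 119/10 → (279/40, 337/20)

d5 = 139/10
d6 = 417/10
d7 = -197/20
d8 = -241/20
d9 = -197/60
d10 = 223/8
d11 = 253/180
d12 = 119/10
endpoint = (279/40, 337/20)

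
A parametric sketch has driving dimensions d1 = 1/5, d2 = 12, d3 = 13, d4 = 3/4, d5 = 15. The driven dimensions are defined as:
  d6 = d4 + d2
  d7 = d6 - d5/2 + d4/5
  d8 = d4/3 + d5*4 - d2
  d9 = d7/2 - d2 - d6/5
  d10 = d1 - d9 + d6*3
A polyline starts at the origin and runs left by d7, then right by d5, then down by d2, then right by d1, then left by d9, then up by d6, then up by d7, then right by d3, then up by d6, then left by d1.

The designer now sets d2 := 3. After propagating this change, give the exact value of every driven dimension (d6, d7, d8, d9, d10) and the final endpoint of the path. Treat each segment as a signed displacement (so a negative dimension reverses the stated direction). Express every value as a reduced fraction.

d6 = 15/4
d7 = -18/5
d8 = 229/4
d9 = -111/20
d10 = 17
endpoint = (743/20, 9/10)

Apply edit: d2 := 3
  d6 = d4 + d2 = 15/4
  d7 = d6 - d5/2 + d4/5 = -18/5
  d8 = d4/3 + d5*4 - d2 = 229/4
  d9 = d7/2 - d2 - d6/5 = -111/20
  d10 = d1 - d9 + d6*3 = 17
Walk from origin (0, 0):
  seg 1: left by d7 = -18/5 → (18/5, 0)
  seg 2: right by d5 = 15 → (93/5, 0)
  seg 3: down by d2 = 3 → (93/5, -3)
  seg 4: right by d1 = 1/5 → (94/5, -3)
  seg 5: left by d9 = -111/20 → (487/20, -3)
  seg 6: up by d6 = 15/4 → (487/20, 3/4)
  seg 7: up by d7 = -18/5 → (487/20, -57/20)
  seg 8: right by d3 = 13 → (747/20, -57/20)
  seg 9: up by d6 = 15/4 → (747/20, 9/10)
  seg 10: left by d1 = 1/5 → (743/20, 9/10)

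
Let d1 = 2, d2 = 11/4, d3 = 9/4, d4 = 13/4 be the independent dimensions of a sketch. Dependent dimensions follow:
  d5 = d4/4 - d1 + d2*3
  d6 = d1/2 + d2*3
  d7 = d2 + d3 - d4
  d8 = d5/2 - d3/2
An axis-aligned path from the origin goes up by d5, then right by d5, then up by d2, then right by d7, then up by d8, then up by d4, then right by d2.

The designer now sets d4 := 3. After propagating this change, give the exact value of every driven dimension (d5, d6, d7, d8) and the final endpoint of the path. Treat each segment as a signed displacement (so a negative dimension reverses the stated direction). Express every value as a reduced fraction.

Apply edit: d4 := 3
  d5 = d4/4 - d1 + d2*3 = 7
  d6 = d1/2 + d2*3 = 37/4
  d7 = d2 + d3 - d4 = 2
  d8 = d5/2 - d3/2 = 19/8
Walk from origin (0, 0):
  seg 1: up by d5 = 7 → (0, 7)
  seg 2: right by d5 = 7 → (7, 7)
  seg 3: up by d2 = 11/4 → (7, 39/4)
  seg 4: right by d7 = 2 → (9, 39/4)
  seg 5: up by d8 = 19/8 → (9, 97/8)
  seg 6: up by d4 = 3 → (9, 121/8)
  seg 7: right by d2 = 11/4 → (47/4, 121/8)

d5 = 7
d6 = 37/4
d7 = 2
d8 = 19/8
endpoint = (47/4, 121/8)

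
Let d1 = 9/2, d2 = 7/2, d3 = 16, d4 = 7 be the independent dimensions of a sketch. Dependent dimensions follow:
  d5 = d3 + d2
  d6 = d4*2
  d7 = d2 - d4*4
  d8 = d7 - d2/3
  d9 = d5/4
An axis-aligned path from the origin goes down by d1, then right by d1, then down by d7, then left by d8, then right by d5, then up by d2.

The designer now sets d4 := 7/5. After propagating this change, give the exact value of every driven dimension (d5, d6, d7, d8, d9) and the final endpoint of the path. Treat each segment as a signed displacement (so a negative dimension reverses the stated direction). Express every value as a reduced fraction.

d5 = 39/2
d6 = 14/5
d7 = -21/10
d8 = -49/15
d9 = 39/8
endpoint = (409/15, 11/10)

Apply edit: d4 := 7/5
  d5 = d3 + d2 = 39/2
  d6 = d4*2 = 14/5
  d7 = d2 - d4*4 = -21/10
  d8 = d7 - d2/3 = -49/15
  d9 = d5/4 = 39/8
Walk from origin (0, 0):
  seg 1: down by d1 = 9/2 → (0, -9/2)
  seg 2: right by d1 = 9/2 → (9/2, -9/2)
  seg 3: down by d7 = -21/10 → (9/2, -12/5)
  seg 4: left by d8 = -49/15 → (233/30, -12/5)
  seg 5: right by d5 = 39/2 → (409/15, -12/5)
  seg 6: up by d2 = 7/2 → (409/15, 11/10)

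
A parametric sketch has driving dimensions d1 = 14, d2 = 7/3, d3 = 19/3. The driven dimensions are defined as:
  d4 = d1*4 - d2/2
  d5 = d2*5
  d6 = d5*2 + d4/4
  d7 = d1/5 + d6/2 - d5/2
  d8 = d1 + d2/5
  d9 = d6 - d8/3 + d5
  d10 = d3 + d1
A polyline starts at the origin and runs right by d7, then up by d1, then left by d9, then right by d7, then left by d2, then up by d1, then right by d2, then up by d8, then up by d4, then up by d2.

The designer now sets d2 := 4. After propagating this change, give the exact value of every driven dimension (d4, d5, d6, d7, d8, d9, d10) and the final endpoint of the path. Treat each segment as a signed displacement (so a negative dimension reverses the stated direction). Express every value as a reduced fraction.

d4 = 54
d5 = 20
d6 = 107/2
d7 = 391/20
d8 = 74/5
d9 = 2057/30
d10 = 61/3
endpoint = (-442/15, 504/5)

Apply edit: d2 := 4
  d4 = d1*4 - d2/2 = 54
  d5 = d2*5 = 20
  d6 = d5*2 + d4/4 = 107/2
  d7 = d1/5 + d6/2 - d5/2 = 391/20
  d8 = d1 + d2/5 = 74/5
  d9 = d6 - d8/3 + d5 = 2057/30
  d10 = d3 + d1 = 61/3
Walk from origin (0, 0):
  seg 1: right by d7 = 391/20 → (391/20, 0)
  seg 2: up by d1 = 14 → (391/20, 14)
  seg 3: left by d9 = 2057/30 → (-2941/60, 14)
  seg 4: right by d7 = 391/20 → (-442/15, 14)
  seg 5: left by d2 = 4 → (-502/15, 14)
  seg 6: up by d1 = 14 → (-502/15, 28)
  seg 7: right by d2 = 4 → (-442/15, 28)
  seg 8: up by d8 = 74/5 → (-442/15, 214/5)
  seg 9: up by d4 = 54 → (-442/15, 484/5)
  seg 10: up by d2 = 4 → (-442/15, 504/5)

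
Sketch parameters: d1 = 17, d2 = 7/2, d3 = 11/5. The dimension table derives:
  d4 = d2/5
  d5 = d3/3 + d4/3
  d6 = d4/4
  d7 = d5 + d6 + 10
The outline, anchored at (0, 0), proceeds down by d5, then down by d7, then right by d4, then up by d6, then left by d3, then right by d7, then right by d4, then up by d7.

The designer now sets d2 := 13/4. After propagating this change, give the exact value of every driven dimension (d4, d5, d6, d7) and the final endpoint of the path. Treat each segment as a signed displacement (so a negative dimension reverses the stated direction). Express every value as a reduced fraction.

Apply edit: d2 := 13/4
  d4 = d2/5 = 13/20
  d5 = d3/3 + d4/3 = 19/20
  d6 = d4/4 = 13/80
  d7 = d5 + d6 + 10 = 889/80
Walk from origin (0, 0):
  seg 1: down by d5 = 19/20 → (0, -19/20)
  seg 2: down by d7 = 889/80 → (0, -193/16)
  seg 3: right by d4 = 13/20 → (13/20, -193/16)
  seg 4: up by d6 = 13/80 → (13/20, -119/10)
  seg 5: left by d3 = 11/5 → (-31/20, -119/10)
  seg 6: right by d7 = 889/80 → (153/16, -119/10)
  seg 7: right by d4 = 13/20 → (817/80, -119/10)
  seg 8: up by d7 = 889/80 → (817/80, -63/80)

d4 = 13/20
d5 = 19/20
d6 = 13/80
d7 = 889/80
endpoint = (817/80, -63/80)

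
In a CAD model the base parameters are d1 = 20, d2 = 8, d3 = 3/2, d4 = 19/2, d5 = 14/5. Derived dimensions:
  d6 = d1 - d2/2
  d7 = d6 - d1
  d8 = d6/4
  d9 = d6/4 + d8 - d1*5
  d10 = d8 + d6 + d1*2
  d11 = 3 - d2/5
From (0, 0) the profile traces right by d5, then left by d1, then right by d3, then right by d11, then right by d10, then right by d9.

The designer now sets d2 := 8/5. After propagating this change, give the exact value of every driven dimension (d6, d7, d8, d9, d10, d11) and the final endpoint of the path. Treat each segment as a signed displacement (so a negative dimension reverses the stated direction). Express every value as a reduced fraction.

d6 = 96/5
d7 = -4/5
d8 = 24/5
d9 = -452/5
d10 = 64
d11 = 67/25
endpoint = (-1971/50, 0)

Apply edit: d2 := 8/5
  d6 = d1 - d2/2 = 96/5
  d7 = d6 - d1 = -4/5
  d8 = d6/4 = 24/5
  d9 = d6/4 + d8 - d1*5 = -452/5
  d10 = d8 + d6 + d1*2 = 64
  d11 = 3 - d2/5 = 67/25
Walk from origin (0, 0):
  seg 1: right by d5 = 14/5 → (14/5, 0)
  seg 2: left by d1 = 20 → (-86/5, 0)
  seg 3: right by d3 = 3/2 → (-157/10, 0)
  seg 4: right by d11 = 67/25 → (-651/50, 0)
  seg 5: right by d10 = 64 → (2549/50, 0)
  seg 6: right by d9 = -452/5 → (-1971/50, 0)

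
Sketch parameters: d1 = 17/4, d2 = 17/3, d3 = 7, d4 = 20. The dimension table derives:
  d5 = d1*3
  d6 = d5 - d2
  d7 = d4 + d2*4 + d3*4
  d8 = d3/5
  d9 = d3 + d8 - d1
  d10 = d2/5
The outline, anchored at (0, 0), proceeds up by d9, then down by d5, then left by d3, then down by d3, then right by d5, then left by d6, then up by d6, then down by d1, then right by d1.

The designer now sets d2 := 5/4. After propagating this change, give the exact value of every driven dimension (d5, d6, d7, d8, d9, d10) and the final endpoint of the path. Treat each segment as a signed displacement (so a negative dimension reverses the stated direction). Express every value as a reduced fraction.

Apply edit: d2 := 5/4
  d5 = d1*3 = 51/4
  d6 = d5 - d2 = 23/2
  d7 = d4 + d2*4 + d3*4 = 53
  d8 = d3/5 = 7/5
  d9 = d3 + d8 - d1 = 83/20
  d10 = d2/5 = 1/4
Walk from origin (0, 0):
  seg 1: up by d9 = 83/20 → (0, 83/20)
  seg 2: down by d5 = 51/4 → (0, -43/5)
  seg 3: left by d3 = 7 → (-7, -43/5)
  seg 4: down by d3 = 7 → (-7, -78/5)
  seg 5: right by d5 = 51/4 → (23/4, -78/5)
  seg 6: left by d6 = 23/2 → (-23/4, -78/5)
  seg 7: up by d6 = 23/2 → (-23/4, -41/10)
  seg 8: down by d1 = 17/4 → (-23/4, -167/20)
  seg 9: right by d1 = 17/4 → (-3/2, -167/20)

d5 = 51/4
d6 = 23/2
d7 = 53
d8 = 7/5
d9 = 83/20
d10 = 1/4
endpoint = (-3/2, -167/20)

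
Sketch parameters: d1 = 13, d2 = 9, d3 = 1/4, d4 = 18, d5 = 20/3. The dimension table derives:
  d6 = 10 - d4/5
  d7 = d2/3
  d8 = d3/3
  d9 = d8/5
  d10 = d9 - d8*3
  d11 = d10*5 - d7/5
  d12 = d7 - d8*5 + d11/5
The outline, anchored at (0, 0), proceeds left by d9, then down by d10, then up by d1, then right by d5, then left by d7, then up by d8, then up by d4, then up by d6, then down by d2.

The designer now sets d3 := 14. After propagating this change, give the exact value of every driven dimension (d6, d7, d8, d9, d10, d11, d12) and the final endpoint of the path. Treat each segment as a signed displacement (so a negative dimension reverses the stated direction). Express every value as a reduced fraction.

d6 = 32/5
d7 = 3
d8 = 14/3
d9 = 14/15
d10 = -196/15
d11 = -989/15
d12 = -838/25
endpoint = (41/15, 692/15)

Apply edit: d3 := 14
  d6 = 10 - d4/5 = 32/5
  d7 = d2/3 = 3
  d8 = d3/3 = 14/3
  d9 = d8/5 = 14/15
  d10 = d9 - d8*3 = -196/15
  d11 = d10*5 - d7/5 = -989/15
  d12 = d7 - d8*5 + d11/5 = -838/25
Walk from origin (0, 0):
  seg 1: left by d9 = 14/15 → (-14/15, 0)
  seg 2: down by d10 = -196/15 → (-14/15, 196/15)
  seg 3: up by d1 = 13 → (-14/15, 391/15)
  seg 4: right by d5 = 20/3 → (86/15, 391/15)
  seg 5: left by d7 = 3 → (41/15, 391/15)
  seg 6: up by d8 = 14/3 → (41/15, 461/15)
  seg 7: up by d4 = 18 → (41/15, 731/15)
  seg 8: up by d6 = 32/5 → (41/15, 827/15)
  seg 9: down by d2 = 9 → (41/15, 692/15)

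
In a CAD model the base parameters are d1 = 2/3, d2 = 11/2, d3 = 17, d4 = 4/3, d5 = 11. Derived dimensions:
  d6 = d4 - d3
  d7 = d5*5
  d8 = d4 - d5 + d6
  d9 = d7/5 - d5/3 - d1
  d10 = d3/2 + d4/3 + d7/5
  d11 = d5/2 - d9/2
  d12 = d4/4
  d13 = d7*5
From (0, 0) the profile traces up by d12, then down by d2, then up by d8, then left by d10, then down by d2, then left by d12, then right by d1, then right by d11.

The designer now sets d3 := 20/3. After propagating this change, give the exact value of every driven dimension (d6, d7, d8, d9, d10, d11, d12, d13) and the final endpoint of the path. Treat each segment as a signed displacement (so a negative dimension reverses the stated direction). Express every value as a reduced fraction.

Apply edit: d3 := 20/3
  d6 = d4 - d3 = -16/3
  d7 = d5*5 = 55
  d8 = d4 - d5 + d6 = -15
  d9 = d7/5 - d5/3 - d1 = 20/3
  d10 = d3/2 + d4/3 + d7/5 = 133/9
  d11 = d5/2 - d9/2 = 13/6
  d12 = d4/4 = 1/3
  d13 = d7*5 = 275
Walk from origin (0, 0):
  seg 1: up by d12 = 1/3 → (0, 1/3)
  seg 2: down by d2 = 11/2 → (0, -31/6)
  seg 3: up by d8 = -15 → (0, -121/6)
  seg 4: left by d10 = 133/9 → (-133/9, -121/6)
  seg 5: down by d2 = 11/2 → (-133/9, -77/3)
  seg 6: left by d12 = 1/3 → (-136/9, -77/3)
  seg 7: right by d1 = 2/3 → (-130/9, -77/3)
  seg 8: right by d11 = 13/6 → (-221/18, -77/3)

d6 = -16/3
d7 = 55
d8 = -15
d9 = 20/3
d10 = 133/9
d11 = 13/6
d12 = 1/3
d13 = 275
endpoint = (-221/18, -77/3)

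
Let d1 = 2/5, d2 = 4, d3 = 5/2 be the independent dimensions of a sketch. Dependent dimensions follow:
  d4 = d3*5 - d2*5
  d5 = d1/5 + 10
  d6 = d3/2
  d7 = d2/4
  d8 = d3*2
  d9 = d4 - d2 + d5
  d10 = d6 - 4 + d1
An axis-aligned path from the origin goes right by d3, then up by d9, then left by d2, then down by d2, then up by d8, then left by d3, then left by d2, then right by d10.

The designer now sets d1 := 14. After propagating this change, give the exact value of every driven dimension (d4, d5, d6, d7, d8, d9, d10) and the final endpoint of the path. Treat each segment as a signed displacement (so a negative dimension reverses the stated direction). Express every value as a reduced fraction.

Apply edit: d1 := 14
  d4 = d3*5 - d2*5 = -15/2
  d5 = d1/5 + 10 = 64/5
  d6 = d3/2 = 5/4
  d7 = d2/4 = 1
  d8 = d3*2 = 5
  d9 = d4 - d2 + d5 = 13/10
  d10 = d6 - 4 + d1 = 45/4
Walk from origin (0, 0):
  seg 1: right by d3 = 5/2 → (5/2, 0)
  seg 2: up by d9 = 13/10 → (5/2, 13/10)
  seg 3: left by d2 = 4 → (-3/2, 13/10)
  seg 4: down by d2 = 4 → (-3/2, -27/10)
  seg 5: up by d8 = 5 → (-3/2, 23/10)
  seg 6: left by d3 = 5/2 → (-4, 23/10)
  seg 7: left by d2 = 4 → (-8, 23/10)
  seg 8: right by d10 = 45/4 → (13/4, 23/10)

d4 = -15/2
d5 = 64/5
d6 = 5/4
d7 = 1
d8 = 5
d9 = 13/10
d10 = 45/4
endpoint = (13/4, 23/10)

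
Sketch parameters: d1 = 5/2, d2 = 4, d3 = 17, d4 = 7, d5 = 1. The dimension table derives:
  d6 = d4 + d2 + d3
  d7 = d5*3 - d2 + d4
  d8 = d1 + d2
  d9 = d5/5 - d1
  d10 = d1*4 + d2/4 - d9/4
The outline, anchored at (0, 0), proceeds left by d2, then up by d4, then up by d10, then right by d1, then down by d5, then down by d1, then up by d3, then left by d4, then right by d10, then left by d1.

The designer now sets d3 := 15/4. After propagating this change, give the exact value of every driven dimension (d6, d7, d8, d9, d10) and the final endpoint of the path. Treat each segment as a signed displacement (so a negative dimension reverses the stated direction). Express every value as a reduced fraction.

d6 = 59/4
d7 = 6
d8 = 13/2
d9 = -23/10
d10 = 463/40
endpoint = (23/40, 753/40)

Apply edit: d3 := 15/4
  d6 = d4 + d2 + d3 = 59/4
  d7 = d5*3 - d2 + d4 = 6
  d8 = d1 + d2 = 13/2
  d9 = d5/5 - d1 = -23/10
  d10 = d1*4 + d2/4 - d9/4 = 463/40
Walk from origin (0, 0):
  seg 1: left by d2 = 4 → (-4, 0)
  seg 2: up by d4 = 7 → (-4, 7)
  seg 3: up by d10 = 463/40 → (-4, 743/40)
  seg 4: right by d1 = 5/2 → (-3/2, 743/40)
  seg 5: down by d5 = 1 → (-3/2, 703/40)
  seg 6: down by d1 = 5/2 → (-3/2, 603/40)
  seg 7: up by d3 = 15/4 → (-3/2, 753/40)
  seg 8: left by d4 = 7 → (-17/2, 753/40)
  seg 9: right by d10 = 463/40 → (123/40, 753/40)
  seg 10: left by d1 = 5/2 → (23/40, 753/40)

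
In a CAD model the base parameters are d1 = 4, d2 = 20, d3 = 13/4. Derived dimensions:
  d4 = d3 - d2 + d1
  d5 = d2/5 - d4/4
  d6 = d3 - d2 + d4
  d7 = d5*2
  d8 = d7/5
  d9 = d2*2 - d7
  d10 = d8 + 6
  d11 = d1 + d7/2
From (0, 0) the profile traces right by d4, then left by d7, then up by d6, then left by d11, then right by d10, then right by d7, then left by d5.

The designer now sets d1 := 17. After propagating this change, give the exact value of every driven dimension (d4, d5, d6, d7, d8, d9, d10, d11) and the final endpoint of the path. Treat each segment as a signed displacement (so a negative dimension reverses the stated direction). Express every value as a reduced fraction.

d4 = 1/4
d5 = 63/16
d6 = -33/2
d7 = 63/8
d8 = 63/40
d9 = 257/8
d10 = 303/40
d11 = 335/16
endpoint = (-341/20, -33/2)

Apply edit: d1 := 17
  d4 = d3 - d2 + d1 = 1/4
  d5 = d2/5 - d4/4 = 63/16
  d6 = d3 - d2 + d4 = -33/2
  d7 = d5*2 = 63/8
  d8 = d7/5 = 63/40
  d9 = d2*2 - d7 = 257/8
  d10 = d8 + 6 = 303/40
  d11 = d1 + d7/2 = 335/16
Walk from origin (0, 0):
  seg 1: right by d4 = 1/4 → (1/4, 0)
  seg 2: left by d7 = 63/8 → (-61/8, 0)
  seg 3: up by d6 = -33/2 → (-61/8, -33/2)
  seg 4: left by d11 = 335/16 → (-457/16, -33/2)
  seg 5: right by d10 = 303/40 → (-1679/80, -33/2)
  seg 6: right by d7 = 63/8 → (-1049/80, -33/2)
  seg 7: left by d5 = 63/16 → (-341/20, -33/2)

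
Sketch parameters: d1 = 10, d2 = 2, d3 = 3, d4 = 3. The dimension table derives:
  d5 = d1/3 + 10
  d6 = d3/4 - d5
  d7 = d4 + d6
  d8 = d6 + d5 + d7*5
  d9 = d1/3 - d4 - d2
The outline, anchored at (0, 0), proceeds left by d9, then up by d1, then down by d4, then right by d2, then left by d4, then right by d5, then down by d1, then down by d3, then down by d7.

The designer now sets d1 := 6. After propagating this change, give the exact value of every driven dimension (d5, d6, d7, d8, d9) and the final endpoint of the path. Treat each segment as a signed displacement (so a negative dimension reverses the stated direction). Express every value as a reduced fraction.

Apply edit: d1 := 6
  d5 = d1/3 + 10 = 12
  d6 = d3/4 - d5 = -45/4
  d7 = d4 + d6 = -33/4
  d8 = d6 + d5 + d7*5 = -81/2
  d9 = d1/3 - d4 - d2 = -3
Walk from origin (0, 0):
  seg 1: left by d9 = -3 → (3, 0)
  seg 2: up by d1 = 6 → (3, 6)
  seg 3: down by d4 = 3 → (3, 3)
  seg 4: right by d2 = 2 → (5, 3)
  seg 5: left by d4 = 3 → (2, 3)
  seg 6: right by d5 = 12 → (14, 3)
  seg 7: down by d1 = 6 → (14, -3)
  seg 8: down by d3 = 3 → (14, -6)
  seg 9: down by d7 = -33/4 → (14, 9/4)

d5 = 12
d6 = -45/4
d7 = -33/4
d8 = -81/2
d9 = -3
endpoint = (14, 9/4)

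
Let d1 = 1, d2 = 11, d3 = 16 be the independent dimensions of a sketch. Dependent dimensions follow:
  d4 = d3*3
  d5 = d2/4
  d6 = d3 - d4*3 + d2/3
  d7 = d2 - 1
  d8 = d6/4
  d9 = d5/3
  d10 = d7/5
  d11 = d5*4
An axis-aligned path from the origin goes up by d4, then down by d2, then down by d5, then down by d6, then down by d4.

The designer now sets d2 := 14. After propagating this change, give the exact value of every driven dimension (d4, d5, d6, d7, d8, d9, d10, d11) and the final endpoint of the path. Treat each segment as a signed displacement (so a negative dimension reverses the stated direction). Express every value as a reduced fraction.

d4 = 48
d5 = 7/2
d6 = -370/3
d7 = 13
d8 = -185/6
d9 = 7/6
d10 = 13/5
d11 = 14
endpoint = (0, 635/6)

Apply edit: d2 := 14
  d4 = d3*3 = 48
  d5 = d2/4 = 7/2
  d6 = d3 - d4*3 + d2/3 = -370/3
  d7 = d2 - 1 = 13
  d8 = d6/4 = -185/6
  d9 = d5/3 = 7/6
  d10 = d7/5 = 13/5
  d11 = d5*4 = 14
Walk from origin (0, 0):
  seg 1: up by d4 = 48 → (0, 48)
  seg 2: down by d2 = 14 → (0, 34)
  seg 3: down by d5 = 7/2 → (0, 61/2)
  seg 4: down by d6 = -370/3 → (0, 923/6)
  seg 5: down by d4 = 48 → (0, 635/6)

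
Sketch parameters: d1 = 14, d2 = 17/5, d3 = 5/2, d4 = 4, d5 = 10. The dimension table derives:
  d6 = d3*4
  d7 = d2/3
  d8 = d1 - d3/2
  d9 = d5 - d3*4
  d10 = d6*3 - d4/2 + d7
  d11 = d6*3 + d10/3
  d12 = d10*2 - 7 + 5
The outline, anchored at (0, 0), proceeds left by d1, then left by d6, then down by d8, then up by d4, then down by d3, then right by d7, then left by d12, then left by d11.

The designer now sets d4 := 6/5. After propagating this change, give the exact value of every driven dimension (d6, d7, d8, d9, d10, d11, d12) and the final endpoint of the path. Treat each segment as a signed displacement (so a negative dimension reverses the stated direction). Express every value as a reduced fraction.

Apply edit: d4 := 6/5
  d6 = d3*4 = 10
  d7 = d2/3 = 17/15
  d8 = d1 - d3/2 = 51/4
  d9 = d5 - d3*4 = 0
  d10 = d6*3 - d4/2 + d7 = 458/15
  d11 = d6*3 + d10/3 = 1808/45
  d12 = d10*2 - 7 + 5 = 886/15
Walk from origin (0, 0):
  seg 1: left by d1 = 14 → (-14, 0)
  seg 2: left by d6 = 10 → (-24, 0)
  seg 3: down by d8 = 51/4 → (-24, -51/4)
  seg 4: up by d4 = 6/5 → (-24, -231/20)
  seg 5: down by d3 = 5/2 → (-24, -281/20)
  seg 6: right by d7 = 17/15 → (-343/15, -281/20)
  seg 7: left by d12 = 886/15 → (-1229/15, -281/20)
  seg 8: left by d11 = 1808/45 → (-1099/9, -281/20)

d6 = 10
d7 = 17/15
d8 = 51/4
d9 = 0
d10 = 458/15
d11 = 1808/45
d12 = 886/15
endpoint = (-1099/9, -281/20)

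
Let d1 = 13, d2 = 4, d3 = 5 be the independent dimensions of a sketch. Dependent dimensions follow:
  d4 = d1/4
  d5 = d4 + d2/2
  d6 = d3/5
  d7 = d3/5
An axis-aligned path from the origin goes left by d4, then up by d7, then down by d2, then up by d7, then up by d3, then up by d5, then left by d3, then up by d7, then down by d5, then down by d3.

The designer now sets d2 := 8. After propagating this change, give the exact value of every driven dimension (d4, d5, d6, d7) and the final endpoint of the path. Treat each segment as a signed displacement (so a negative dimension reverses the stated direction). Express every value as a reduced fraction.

d4 = 13/4
d5 = 29/4
d6 = 1
d7 = 1
endpoint = (-33/4, -5)

Apply edit: d2 := 8
  d4 = d1/4 = 13/4
  d5 = d4 + d2/2 = 29/4
  d6 = d3/5 = 1
  d7 = d3/5 = 1
Walk from origin (0, 0):
  seg 1: left by d4 = 13/4 → (-13/4, 0)
  seg 2: up by d7 = 1 → (-13/4, 1)
  seg 3: down by d2 = 8 → (-13/4, -7)
  seg 4: up by d7 = 1 → (-13/4, -6)
  seg 5: up by d3 = 5 → (-13/4, -1)
  seg 6: up by d5 = 29/4 → (-13/4, 25/4)
  seg 7: left by d3 = 5 → (-33/4, 25/4)
  seg 8: up by d7 = 1 → (-33/4, 29/4)
  seg 9: down by d5 = 29/4 → (-33/4, 0)
  seg 10: down by d3 = 5 → (-33/4, -5)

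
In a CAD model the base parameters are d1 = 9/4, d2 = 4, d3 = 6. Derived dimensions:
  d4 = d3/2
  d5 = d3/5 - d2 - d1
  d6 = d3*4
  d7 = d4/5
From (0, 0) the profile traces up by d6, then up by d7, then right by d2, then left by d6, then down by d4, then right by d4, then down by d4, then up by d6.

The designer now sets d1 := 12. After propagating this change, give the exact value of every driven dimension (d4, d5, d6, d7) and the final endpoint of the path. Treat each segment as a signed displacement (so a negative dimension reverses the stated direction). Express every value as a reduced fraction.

d4 = 3
d5 = -74/5
d6 = 24
d7 = 3/5
endpoint = (-17, 213/5)

Apply edit: d1 := 12
  d4 = d3/2 = 3
  d5 = d3/5 - d2 - d1 = -74/5
  d6 = d3*4 = 24
  d7 = d4/5 = 3/5
Walk from origin (0, 0):
  seg 1: up by d6 = 24 → (0, 24)
  seg 2: up by d7 = 3/5 → (0, 123/5)
  seg 3: right by d2 = 4 → (4, 123/5)
  seg 4: left by d6 = 24 → (-20, 123/5)
  seg 5: down by d4 = 3 → (-20, 108/5)
  seg 6: right by d4 = 3 → (-17, 108/5)
  seg 7: down by d4 = 3 → (-17, 93/5)
  seg 8: up by d6 = 24 → (-17, 213/5)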